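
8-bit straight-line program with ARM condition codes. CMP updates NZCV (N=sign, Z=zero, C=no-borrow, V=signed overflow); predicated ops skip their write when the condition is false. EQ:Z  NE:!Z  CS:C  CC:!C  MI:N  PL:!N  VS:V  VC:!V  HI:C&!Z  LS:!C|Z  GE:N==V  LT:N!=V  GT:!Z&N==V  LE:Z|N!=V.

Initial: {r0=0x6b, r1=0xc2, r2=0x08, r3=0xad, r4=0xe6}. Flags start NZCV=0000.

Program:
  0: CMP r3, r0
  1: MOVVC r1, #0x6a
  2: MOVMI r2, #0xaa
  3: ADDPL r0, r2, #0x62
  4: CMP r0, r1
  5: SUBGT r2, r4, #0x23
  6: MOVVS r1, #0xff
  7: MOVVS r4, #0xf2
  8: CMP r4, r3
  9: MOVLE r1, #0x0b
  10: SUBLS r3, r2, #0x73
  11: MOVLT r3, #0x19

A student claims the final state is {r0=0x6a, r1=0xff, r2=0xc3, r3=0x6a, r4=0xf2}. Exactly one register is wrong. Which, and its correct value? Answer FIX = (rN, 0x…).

FIX = (r3, 0xad)

[0] flags=0011 → (cmp)
[1] flags=0011 VC?F → skip
[2] flags=0011 MI?F → skip
[3] flags=0011 PL?T → r0=0x6a
[4] flags=1001 → (cmp)
[5] flags=1001 GT?T → r2=0xc3
[6] flags=1001 VS?T → r1=0xff
[7] flags=1001 VS?T → r4=0xf2
[8] flags=0010 → (cmp)
[9] flags=0010 LE?F → skip
[10] flags=0010 LS?F → skip
[11] flags=0010 LT?F → skip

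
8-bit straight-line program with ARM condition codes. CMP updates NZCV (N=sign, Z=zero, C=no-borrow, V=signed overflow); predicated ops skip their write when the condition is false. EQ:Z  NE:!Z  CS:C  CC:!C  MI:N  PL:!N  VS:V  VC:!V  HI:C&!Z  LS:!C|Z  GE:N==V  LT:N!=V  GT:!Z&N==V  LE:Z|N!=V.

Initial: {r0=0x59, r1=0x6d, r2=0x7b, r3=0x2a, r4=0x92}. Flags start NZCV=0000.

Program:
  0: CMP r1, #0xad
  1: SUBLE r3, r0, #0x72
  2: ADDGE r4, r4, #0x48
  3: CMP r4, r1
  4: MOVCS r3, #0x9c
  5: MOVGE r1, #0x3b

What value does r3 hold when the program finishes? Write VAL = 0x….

VAL = 0x9c

[0] flags=1001 → (cmp)
[1] flags=1001 LE?F → skip
[2] flags=1001 GE?T → r4=0xda
[3] flags=0011 → (cmp)
[4] flags=0011 CS?T → r3=0x9c
[5] flags=0011 GE?F → skip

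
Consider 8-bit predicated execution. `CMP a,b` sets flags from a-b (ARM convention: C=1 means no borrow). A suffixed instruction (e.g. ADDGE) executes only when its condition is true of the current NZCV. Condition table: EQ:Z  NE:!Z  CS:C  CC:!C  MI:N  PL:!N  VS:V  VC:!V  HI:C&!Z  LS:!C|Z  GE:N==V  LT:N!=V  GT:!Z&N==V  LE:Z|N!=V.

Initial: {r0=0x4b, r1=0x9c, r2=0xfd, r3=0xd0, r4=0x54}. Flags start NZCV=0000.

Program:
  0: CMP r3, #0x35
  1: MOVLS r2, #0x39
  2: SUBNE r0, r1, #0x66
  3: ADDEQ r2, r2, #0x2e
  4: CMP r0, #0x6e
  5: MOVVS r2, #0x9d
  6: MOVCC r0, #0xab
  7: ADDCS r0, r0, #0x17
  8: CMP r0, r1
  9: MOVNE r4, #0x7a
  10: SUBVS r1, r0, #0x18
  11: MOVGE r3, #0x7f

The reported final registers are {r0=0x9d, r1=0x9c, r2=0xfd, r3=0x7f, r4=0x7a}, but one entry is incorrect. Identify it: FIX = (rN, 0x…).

FIX = (r0, 0xab)

0: ✓ CMP  NZCV=1010
1: · MOVLS
2: ✓ SUBNE  r0←0x36
3: · ADDEQ
4: ✓ CMP  NZCV=1000
5: · MOVVS
6: ✓ MOVCC  r0←0xab
7: · ADDCS
8: ✓ CMP  NZCV=0010
9: ✓ MOVNE  r4←0x7a
10: · SUBVS
11: ✓ MOVGE  r3←0x7f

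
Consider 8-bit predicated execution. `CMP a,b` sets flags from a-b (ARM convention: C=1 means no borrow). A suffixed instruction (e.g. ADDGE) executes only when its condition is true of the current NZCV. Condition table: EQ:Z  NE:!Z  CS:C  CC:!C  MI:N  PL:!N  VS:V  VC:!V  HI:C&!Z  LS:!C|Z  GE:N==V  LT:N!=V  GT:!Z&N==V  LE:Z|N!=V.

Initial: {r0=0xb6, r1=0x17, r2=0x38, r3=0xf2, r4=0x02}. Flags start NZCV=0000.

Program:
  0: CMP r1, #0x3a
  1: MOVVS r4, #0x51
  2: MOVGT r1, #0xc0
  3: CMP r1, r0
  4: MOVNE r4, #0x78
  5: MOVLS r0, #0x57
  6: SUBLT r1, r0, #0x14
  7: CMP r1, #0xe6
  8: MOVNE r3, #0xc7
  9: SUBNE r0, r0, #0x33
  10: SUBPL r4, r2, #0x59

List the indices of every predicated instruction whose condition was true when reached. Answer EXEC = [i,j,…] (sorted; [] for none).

EXEC = [4,5,8,9,10]

0: ✓ CMP  NZCV=1000
1: · MOVVS
2: · MOVGT
3: ✓ CMP  NZCV=0000
4: ✓ MOVNE  r4←0x78
5: ✓ MOVLS  r0←0x57
6: · SUBLT
7: ✓ CMP  NZCV=0000
8: ✓ MOVNE  r3←0xc7
9: ✓ SUBNE  r0←0x24
10: ✓ SUBPL  r4←0xdf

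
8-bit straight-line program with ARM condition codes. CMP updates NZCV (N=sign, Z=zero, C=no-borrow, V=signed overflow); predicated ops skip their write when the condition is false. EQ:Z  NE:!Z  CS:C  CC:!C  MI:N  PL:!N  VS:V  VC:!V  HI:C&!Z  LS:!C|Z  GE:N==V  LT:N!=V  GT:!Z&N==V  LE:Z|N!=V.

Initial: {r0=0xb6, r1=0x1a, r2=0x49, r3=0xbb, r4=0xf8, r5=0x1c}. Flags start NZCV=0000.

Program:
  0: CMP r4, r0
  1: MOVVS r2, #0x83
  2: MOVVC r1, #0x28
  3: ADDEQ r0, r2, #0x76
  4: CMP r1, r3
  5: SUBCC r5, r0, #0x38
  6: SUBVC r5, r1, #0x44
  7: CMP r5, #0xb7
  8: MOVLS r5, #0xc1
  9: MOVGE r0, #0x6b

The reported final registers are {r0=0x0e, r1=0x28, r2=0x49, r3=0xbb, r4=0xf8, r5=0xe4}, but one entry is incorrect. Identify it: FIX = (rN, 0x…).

[0] flags=0010 → (cmp)
[1] flags=0010 VS?F → skip
[2] flags=0010 VC?T → r1=0x28
[3] flags=0010 EQ?F → skip
[4] flags=0000 → (cmp)
[5] flags=0000 CC?T → r5=0x7e
[6] flags=0000 VC?T → r5=0xe4
[7] flags=0010 → (cmp)
[8] flags=0010 LS?F → skip
[9] flags=0010 GE?T → r0=0x6b

FIX = (r0, 0x6b)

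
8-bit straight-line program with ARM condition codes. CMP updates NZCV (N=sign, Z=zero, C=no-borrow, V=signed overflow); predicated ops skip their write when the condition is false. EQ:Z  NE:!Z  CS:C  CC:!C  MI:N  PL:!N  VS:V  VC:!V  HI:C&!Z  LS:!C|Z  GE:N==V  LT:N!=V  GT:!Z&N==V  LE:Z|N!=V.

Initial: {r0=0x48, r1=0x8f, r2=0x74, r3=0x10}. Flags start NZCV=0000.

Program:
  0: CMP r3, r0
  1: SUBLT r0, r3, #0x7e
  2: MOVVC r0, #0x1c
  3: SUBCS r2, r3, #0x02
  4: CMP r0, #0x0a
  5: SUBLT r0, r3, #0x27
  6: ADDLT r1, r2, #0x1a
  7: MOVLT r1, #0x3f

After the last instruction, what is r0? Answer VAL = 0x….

0: ✓ CMP  NZCV=1000
1: ✓ SUBLT  r0←0x92
2: ✓ MOVVC  r0←0x1c
3: · SUBCS
4: ✓ CMP  NZCV=0010
5: · SUBLT
6: · ADDLT
7: · MOVLT

VAL = 0x1c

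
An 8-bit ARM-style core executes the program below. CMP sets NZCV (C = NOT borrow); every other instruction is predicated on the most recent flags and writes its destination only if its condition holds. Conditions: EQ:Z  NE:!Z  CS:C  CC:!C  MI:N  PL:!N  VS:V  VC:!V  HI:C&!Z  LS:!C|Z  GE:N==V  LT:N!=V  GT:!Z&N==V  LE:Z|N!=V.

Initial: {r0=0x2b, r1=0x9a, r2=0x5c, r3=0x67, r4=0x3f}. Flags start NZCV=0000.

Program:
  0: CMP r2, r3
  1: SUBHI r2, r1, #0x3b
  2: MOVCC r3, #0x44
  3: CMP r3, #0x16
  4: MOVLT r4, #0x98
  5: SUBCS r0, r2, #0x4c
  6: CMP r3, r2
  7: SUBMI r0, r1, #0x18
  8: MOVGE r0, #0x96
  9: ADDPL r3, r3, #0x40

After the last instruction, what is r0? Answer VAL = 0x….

VAL = 0x82

[0] flags=1000 → (cmp)
[1] flags=1000 HI?F → skip
[2] flags=1000 CC?T → r3=0x44
[3] flags=0010 → (cmp)
[4] flags=0010 LT?F → skip
[5] flags=0010 CS?T → r0=0x10
[6] flags=1000 → (cmp)
[7] flags=1000 MI?T → r0=0x82
[8] flags=1000 GE?F → skip
[9] flags=1000 PL?F → skip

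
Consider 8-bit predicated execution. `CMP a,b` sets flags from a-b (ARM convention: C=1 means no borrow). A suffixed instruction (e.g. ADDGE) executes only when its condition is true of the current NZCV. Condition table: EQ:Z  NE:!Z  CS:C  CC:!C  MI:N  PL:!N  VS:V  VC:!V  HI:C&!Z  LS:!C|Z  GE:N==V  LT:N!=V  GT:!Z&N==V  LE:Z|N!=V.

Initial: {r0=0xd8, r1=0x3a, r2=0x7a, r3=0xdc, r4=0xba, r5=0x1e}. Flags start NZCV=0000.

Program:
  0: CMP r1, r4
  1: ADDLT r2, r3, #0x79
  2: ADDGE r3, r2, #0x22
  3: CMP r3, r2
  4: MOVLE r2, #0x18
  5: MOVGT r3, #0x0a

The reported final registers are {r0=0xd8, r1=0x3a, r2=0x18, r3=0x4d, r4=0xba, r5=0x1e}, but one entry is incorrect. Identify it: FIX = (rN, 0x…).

FIX = (r3, 0x9c)

0: ✓ CMP  NZCV=1001
1: · ADDLT
2: ✓ ADDGE  r3←0x9c
3: ✓ CMP  NZCV=0011
4: ✓ MOVLE  r2←0x18
5: · MOVGT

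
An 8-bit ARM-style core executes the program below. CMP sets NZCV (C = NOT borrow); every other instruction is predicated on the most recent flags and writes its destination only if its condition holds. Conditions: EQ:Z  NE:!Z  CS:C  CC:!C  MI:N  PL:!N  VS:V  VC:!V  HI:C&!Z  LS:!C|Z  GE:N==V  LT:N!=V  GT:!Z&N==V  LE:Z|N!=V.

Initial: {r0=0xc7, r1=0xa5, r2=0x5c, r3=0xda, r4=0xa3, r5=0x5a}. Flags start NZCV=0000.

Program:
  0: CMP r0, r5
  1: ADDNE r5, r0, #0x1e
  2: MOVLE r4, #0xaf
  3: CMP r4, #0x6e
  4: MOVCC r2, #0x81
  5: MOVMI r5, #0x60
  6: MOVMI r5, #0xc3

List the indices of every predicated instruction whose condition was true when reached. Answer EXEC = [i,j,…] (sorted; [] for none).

EXEC = [1,2]

0: ✓ CMP  NZCV=0011
1: ✓ ADDNE  r5←0xe5
2: ✓ MOVLE  r4←0xaf
3: ✓ CMP  NZCV=0011
4: · MOVCC
5: · MOVMI
6: · MOVMI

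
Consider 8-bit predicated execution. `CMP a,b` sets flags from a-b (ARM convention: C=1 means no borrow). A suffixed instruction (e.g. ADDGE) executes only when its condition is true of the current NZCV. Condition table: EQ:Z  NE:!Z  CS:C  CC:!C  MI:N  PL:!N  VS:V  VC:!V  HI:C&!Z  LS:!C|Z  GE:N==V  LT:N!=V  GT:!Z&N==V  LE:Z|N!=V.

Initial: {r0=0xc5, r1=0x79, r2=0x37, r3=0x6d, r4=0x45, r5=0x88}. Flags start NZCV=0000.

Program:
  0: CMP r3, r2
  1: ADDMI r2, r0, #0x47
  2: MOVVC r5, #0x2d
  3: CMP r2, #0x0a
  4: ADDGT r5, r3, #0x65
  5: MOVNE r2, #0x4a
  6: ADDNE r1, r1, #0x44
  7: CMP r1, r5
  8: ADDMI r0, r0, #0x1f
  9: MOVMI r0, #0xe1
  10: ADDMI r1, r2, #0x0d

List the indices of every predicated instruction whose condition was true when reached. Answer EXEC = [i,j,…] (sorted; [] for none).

[0] flags=0010 → (cmp)
[1] flags=0010 MI?F → skip
[2] flags=0010 VC?T → r5=0x2d
[3] flags=0010 → (cmp)
[4] flags=0010 GT?T → r5=0xd2
[5] flags=0010 NE?T → r2=0x4a
[6] flags=0010 NE?T → r1=0xbd
[7] flags=1000 → (cmp)
[8] flags=1000 MI?T → r0=0xe4
[9] flags=1000 MI?T → r0=0xe1
[10] flags=1000 MI?T → r1=0x57

EXEC = [2,4,5,6,8,9,10]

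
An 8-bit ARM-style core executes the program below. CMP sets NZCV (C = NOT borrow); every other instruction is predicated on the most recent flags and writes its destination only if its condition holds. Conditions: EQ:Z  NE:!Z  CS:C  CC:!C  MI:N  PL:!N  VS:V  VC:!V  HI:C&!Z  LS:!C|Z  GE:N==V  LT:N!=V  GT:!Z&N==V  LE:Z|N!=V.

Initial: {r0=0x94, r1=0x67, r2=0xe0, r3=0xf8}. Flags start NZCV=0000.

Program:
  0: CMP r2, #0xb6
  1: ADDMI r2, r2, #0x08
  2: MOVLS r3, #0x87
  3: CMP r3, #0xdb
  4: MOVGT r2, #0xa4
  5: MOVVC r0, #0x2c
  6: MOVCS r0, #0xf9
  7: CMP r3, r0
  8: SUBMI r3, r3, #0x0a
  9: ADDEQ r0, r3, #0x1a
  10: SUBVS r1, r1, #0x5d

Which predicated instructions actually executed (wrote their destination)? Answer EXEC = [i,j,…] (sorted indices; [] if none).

EXEC = [4,5,6,8]

[0] flags=0010 → (cmp)
[1] flags=0010 MI?F → skip
[2] flags=0010 LS?F → skip
[3] flags=0010 → (cmp)
[4] flags=0010 GT?T → r2=0xa4
[5] flags=0010 VC?T → r0=0x2c
[6] flags=0010 CS?T → r0=0xf9
[7] flags=1000 → (cmp)
[8] flags=1000 MI?T → r3=0xee
[9] flags=1000 EQ?F → skip
[10] flags=1000 VS?F → skip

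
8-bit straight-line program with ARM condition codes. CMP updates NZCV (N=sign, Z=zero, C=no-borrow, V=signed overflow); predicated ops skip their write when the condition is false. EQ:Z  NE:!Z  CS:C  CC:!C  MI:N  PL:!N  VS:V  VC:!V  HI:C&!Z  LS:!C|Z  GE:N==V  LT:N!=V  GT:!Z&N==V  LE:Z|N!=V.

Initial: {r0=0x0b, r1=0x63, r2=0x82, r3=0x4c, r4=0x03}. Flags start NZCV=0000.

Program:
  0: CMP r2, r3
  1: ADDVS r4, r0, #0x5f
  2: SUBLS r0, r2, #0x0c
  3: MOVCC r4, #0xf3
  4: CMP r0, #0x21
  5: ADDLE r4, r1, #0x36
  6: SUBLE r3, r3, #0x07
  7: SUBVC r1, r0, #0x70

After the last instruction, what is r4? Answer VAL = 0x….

VAL = 0x99

[0] flags=0011 → (cmp)
[1] flags=0011 VS?T → r4=0x6a
[2] flags=0011 LS?F → skip
[3] flags=0011 CC?F → skip
[4] flags=1000 → (cmp)
[5] flags=1000 LE?T → r4=0x99
[6] flags=1000 LE?T → r3=0x45
[7] flags=1000 VC?T → r1=0x9b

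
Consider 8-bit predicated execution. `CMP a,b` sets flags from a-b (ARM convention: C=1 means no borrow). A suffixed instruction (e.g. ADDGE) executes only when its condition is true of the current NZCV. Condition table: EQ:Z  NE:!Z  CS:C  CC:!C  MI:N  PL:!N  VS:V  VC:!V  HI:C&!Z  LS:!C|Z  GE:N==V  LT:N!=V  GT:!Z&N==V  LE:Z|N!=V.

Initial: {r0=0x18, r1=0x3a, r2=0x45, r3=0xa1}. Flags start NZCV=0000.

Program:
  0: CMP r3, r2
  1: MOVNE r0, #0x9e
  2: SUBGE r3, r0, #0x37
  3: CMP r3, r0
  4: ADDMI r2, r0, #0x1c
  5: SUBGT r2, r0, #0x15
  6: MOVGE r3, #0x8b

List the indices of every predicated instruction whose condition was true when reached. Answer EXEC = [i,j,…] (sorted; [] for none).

0: ✓ CMP  NZCV=0011
1: ✓ MOVNE  r0←0x9e
2: · SUBGE
3: ✓ CMP  NZCV=0010
4: · ADDMI
5: ✓ SUBGT  r2←0x89
6: ✓ MOVGE  r3←0x8b

EXEC = [1,5,6]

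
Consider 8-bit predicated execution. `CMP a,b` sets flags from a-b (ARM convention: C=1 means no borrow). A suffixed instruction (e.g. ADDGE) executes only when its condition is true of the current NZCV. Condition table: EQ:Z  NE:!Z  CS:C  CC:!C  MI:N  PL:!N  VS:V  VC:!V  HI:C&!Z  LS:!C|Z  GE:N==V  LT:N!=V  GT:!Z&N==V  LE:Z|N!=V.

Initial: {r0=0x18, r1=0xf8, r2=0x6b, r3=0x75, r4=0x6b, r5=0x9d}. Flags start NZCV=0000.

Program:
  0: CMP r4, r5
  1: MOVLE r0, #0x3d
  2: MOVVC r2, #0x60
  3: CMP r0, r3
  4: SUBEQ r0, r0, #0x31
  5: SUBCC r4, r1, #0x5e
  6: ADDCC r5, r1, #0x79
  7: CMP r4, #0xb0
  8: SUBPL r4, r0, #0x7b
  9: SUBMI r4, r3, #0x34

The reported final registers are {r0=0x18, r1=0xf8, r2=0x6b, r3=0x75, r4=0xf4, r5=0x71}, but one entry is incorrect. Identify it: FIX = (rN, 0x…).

FIX = (r4, 0x41)

[0] flags=1001 → (cmp)
[1] flags=1001 LE?F → skip
[2] flags=1001 VC?F → skip
[3] flags=1000 → (cmp)
[4] flags=1000 EQ?F → skip
[5] flags=1000 CC?T → r4=0x9a
[6] flags=1000 CC?T → r5=0x71
[7] flags=1000 → (cmp)
[8] flags=1000 PL?F → skip
[9] flags=1000 MI?T → r4=0x41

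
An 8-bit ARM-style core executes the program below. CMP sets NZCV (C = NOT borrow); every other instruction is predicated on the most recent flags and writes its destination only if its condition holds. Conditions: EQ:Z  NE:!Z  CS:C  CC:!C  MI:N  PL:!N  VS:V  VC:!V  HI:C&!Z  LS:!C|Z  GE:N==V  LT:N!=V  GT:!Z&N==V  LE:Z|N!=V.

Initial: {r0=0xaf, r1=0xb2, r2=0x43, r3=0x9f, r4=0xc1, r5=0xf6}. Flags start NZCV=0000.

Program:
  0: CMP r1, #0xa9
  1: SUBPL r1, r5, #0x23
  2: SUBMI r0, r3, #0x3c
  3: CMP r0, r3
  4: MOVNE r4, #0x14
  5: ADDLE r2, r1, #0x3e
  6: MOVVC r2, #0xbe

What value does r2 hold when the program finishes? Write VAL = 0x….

VAL = 0xbe

[0] flags=0010 → (cmp)
[1] flags=0010 PL?T → r1=0xd3
[2] flags=0010 MI?F → skip
[3] flags=0010 → (cmp)
[4] flags=0010 NE?T → r4=0x14
[5] flags=0010 LE?F → skip
[6] flags=0010 VC?T → r2=0xbe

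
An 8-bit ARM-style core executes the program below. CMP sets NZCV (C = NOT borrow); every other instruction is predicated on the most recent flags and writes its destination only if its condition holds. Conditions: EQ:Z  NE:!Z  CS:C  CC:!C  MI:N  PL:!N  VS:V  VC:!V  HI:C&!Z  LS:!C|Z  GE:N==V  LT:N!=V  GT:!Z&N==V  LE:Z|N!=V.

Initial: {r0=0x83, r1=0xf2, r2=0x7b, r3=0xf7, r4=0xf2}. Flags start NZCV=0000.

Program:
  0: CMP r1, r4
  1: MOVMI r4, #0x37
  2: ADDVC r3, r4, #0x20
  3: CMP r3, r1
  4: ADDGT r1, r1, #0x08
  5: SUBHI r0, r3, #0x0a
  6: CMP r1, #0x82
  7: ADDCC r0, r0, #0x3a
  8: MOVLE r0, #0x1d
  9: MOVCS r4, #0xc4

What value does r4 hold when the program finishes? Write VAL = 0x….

VAL = 0xc4

[0] flags=0110 → (cmp)
[1] flags=0110 MI?F → skip
[2] flags=0110 VC?T → r3=0x12
[3] flags=0000 → (cmp)
[4] flags=0000 GT?T → r1=0xfa
[5] flags=0000 HI?F → skip
[6] flags=0010 → (cmp)
[7] flags=0010 CC?F → skip
[8] flags=0010 LE?F → skip
[9] flags=0010 CS?T → r4=0xc4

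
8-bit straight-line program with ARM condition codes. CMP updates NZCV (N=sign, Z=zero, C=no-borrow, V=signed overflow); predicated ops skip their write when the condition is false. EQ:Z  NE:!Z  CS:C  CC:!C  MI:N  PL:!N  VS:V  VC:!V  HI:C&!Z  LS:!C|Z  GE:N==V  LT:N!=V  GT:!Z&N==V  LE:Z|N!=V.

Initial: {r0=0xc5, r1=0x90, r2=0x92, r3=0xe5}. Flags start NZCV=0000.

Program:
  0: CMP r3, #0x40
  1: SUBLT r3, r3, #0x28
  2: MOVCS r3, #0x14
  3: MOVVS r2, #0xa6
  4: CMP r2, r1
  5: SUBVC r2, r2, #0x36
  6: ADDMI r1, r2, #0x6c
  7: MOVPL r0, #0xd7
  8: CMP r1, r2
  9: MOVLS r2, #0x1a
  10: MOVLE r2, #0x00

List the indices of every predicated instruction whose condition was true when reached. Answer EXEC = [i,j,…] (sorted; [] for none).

[0] flags=1010 → (cmp)
[1] flags=1010 LT?T → r3=0xbd
[2] flags=1010 CS?T → r3=0x14
[3] flags=1010 VS?F → skip
[4] flags=0010 → (cmp)
[5] flags=0010 VC?T → r2=0x5c
[6] flags=0010 MI?F → skip
[7] flags=0010 PL?T → r0=0xd7
[8] flags=0011 → (cmp)
[9] flags=0011 LS?F → skip
[10] flags=0011 LE?T → r2=0x00

EXEC = [1,2,5,7,10]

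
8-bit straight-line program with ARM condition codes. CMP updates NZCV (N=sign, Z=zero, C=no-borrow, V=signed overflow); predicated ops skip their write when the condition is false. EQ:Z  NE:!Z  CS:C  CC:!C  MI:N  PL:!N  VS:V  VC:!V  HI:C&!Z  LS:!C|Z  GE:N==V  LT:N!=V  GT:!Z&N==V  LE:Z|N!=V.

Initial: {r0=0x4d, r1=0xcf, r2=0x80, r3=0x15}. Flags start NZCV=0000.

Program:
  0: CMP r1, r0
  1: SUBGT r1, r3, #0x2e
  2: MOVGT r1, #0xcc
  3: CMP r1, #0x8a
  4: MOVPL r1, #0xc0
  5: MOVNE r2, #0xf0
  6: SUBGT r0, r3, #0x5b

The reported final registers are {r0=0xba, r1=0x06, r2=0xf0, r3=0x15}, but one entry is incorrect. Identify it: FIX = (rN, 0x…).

FIX = (r1, 0xc0)

0: ✓ CMP  NZCV=1010
1: · SUBGT
2: · MOVGT
3: ✓ CMP  NZCV=0010
4: ✓ MOVPL  r1←0xc0
5: ✓ MOVNE  r2←0xf0
6: ✓ SUBGT  r0←0xba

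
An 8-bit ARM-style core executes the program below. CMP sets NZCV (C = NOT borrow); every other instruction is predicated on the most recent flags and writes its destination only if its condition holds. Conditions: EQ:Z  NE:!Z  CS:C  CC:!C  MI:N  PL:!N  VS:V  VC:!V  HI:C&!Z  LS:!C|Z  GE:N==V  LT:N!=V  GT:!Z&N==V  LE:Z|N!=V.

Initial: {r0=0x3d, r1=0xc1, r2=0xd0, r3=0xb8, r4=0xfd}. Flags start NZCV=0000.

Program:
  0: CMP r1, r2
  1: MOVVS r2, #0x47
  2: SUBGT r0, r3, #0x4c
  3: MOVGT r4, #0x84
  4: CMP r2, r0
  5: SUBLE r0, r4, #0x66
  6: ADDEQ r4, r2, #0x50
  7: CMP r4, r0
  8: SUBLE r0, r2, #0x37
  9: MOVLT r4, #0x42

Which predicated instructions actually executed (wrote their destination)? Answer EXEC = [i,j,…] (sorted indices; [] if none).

[0] flags=1000 → (cmp)
[1] flags=1000 VS?F → skip
[2] flags=1000 GT?F → skip
[3] flags=1000 GT?F → skip
[4] flags=1010 → (cmp)
[5] flags=1010 LE?T → r0=0x97
[6] flags=1010 EQ?F → skip
[7] flags=0010 → (cmp)
[8] flags=0010 LE?F → skip
[9] flags=0010 LT?F → skip

EXEC = [5]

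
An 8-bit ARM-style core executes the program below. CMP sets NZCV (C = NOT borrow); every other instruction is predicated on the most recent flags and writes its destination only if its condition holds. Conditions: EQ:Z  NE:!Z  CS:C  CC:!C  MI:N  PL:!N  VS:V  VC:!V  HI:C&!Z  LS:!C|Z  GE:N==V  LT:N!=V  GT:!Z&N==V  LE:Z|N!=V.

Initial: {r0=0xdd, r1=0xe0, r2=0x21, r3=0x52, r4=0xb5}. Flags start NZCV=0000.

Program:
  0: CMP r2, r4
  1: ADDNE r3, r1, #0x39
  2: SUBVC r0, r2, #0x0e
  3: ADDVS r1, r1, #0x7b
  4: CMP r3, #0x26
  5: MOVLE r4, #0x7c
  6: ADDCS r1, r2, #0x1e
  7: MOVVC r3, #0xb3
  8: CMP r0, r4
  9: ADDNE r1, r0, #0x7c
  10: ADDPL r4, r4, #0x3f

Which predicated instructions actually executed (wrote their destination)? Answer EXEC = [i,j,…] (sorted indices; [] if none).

0: ✓ CMP  NZCV=0000
1: ✓ ADDNE  r3←0x19
2: ✓ SUBVC  r0←0x13
3: · ADDVS
4: ✓ CMP  NZCV=1000
5: ✓ MOVLE  r4←0x7c
6: · ADDCS
7: ✓ MOVVC  r3←0xb3
8: ✓ CMP  NZCV=1000
9: ✓ ADDNE  r1←0x8f
10: · ADDPL

EXEC = [1,2,5,7,9]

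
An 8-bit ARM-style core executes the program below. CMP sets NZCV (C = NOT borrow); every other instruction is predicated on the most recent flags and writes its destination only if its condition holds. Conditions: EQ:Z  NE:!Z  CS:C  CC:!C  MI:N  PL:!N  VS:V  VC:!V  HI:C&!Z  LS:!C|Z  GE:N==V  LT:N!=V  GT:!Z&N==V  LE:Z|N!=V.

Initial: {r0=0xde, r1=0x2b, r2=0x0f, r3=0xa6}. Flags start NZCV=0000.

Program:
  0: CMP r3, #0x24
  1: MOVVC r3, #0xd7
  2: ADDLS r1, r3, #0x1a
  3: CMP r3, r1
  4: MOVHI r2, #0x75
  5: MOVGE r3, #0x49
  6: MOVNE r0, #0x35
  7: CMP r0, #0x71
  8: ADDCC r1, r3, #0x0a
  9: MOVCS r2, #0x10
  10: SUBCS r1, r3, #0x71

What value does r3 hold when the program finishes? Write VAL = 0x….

0: ✓ CMP  NZCV=1010
1: ✓ MOVVC  r3←0xd7
2: · ADDLS
3: ✓ CMP  NZCV=1010
4: ✓ MOVHI  r2←0x75
5: · MOVGE
6: ✓ MOVNE  r0←0x35
7: ✓ CMP  NZCV=1000
8: ✓ ADDCC  r1←0xe1
9: · MOVCS
10: · SUBCS

VAL = 0xd7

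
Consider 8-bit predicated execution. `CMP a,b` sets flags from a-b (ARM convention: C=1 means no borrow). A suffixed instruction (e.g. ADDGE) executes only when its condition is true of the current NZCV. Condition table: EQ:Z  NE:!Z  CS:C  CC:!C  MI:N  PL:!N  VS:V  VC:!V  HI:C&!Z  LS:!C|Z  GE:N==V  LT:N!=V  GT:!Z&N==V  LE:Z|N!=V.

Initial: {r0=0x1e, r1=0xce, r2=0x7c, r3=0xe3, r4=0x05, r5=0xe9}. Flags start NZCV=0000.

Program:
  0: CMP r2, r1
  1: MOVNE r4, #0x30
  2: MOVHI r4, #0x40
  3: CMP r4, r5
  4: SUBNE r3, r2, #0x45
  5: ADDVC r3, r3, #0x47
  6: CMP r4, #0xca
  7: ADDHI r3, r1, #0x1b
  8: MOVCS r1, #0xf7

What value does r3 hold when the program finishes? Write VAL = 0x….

0: ✓ CMP  NZCV=1001
1: ✓ MOVNE  r4←0x30
2: · MOVHI
3: ✓ CMP  NZCV=0000
4: ✓ SUBNE  r3←0x37
5: ✓ ADDVC  r3←0x7e
6: ✓ CMP  NZCV=0000
7: · ADDHI
8: · MOVCS

VAL = 0x7e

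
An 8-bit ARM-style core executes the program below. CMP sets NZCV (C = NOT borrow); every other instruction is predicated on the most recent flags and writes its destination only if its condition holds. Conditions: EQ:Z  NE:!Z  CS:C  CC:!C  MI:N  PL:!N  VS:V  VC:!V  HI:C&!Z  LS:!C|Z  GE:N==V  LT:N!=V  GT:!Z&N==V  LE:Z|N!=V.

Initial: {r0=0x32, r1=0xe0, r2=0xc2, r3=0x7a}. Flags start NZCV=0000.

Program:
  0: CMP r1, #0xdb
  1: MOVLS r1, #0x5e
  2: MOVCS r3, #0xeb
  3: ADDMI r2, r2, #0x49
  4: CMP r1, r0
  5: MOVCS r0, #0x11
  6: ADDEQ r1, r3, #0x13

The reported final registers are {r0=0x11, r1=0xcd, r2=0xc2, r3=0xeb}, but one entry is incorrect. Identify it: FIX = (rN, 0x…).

FIX = (r1, 0xe0)

[0] flags=0010 → (cmp)
[1] flags=0010 LS?F → skip
[2] flags=0010 CS?T → r3=0xeb
[3] flags=0010 MI?F → skip
[4] flags=1010 → (cmp)
[5] flags=1010 CS?T → r0=0x11
[6] flags=1010 EQ?F → skip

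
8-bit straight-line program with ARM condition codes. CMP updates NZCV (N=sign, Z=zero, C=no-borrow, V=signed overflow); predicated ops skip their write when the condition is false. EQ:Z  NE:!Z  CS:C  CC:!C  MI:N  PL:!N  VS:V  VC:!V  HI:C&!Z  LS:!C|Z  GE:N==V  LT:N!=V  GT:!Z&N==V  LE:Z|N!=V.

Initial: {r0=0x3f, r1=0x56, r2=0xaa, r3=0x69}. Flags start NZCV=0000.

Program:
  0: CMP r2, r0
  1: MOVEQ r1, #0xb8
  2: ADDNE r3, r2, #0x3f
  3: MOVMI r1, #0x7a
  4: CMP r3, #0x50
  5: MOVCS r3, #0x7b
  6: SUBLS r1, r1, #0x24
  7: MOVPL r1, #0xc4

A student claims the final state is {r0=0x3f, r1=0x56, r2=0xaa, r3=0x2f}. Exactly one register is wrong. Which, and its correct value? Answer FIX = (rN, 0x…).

[0] flags=0011 → (cmp)
[1] flags=0011 EQ?F → skip
[2] flags=0011 NE?T → r3=0xe9
[3] flags=0011 MI?F → skip
[4] flags=1010 → (cmp)
[5] flags=1010 CS?T → r3=0x7b
[6] flags=1010 LS?F → skip
[7] flags=1010 PL?F → skip

FIX = (r3, 0x7b)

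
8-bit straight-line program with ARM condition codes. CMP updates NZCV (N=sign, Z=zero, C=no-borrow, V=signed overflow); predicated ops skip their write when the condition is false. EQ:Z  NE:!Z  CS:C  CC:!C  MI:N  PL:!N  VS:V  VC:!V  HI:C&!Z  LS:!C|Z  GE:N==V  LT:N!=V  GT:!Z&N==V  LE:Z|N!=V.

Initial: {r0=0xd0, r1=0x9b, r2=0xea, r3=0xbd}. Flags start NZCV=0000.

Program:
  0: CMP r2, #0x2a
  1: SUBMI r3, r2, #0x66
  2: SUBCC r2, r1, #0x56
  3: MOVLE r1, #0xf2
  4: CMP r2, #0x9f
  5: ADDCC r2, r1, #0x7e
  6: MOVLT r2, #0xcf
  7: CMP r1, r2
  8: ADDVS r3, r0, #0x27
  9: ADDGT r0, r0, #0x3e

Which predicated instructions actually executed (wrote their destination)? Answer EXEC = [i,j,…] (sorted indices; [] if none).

EXEC = [1,3,9]

0: ✓ CMP  NZCV=1010
1: ✓ SUBMI  r3←0x84
2: · SUBCC
3: ✓ MOVLE  r1←0xf2
4: ✓ CMP  NZCV=0010
5: · ADDCC
6: · MOVLT
7: ✓ CMP  NZCV=0010
8: · ADDVS
9: ✓ ADDGT  r0←0x0e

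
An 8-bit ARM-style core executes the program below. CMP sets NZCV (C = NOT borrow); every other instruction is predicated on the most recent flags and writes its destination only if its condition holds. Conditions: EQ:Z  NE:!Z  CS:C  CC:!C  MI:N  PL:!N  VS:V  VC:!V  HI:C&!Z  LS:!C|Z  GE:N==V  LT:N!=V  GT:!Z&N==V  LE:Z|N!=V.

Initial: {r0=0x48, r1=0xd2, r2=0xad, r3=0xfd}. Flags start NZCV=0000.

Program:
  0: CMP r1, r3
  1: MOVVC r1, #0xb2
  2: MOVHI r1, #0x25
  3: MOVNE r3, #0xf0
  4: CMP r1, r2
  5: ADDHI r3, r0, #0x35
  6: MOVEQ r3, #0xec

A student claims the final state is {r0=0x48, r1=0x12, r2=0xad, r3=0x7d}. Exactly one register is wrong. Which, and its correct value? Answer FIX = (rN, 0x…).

[0] flags=1000 → (cmp)
[1] flags=1000 VC?T → r1=0xb2
[2] flags=1000 HI?F → skip
[3] flags=1000 NE?T → r3=0xf0
[4] flags=0010 → (cmp)
[5] flags=0010 HI?T → r3=0x7d
[6] flags=0010 EQ?F → skip

FIX = (r1, 0xb2)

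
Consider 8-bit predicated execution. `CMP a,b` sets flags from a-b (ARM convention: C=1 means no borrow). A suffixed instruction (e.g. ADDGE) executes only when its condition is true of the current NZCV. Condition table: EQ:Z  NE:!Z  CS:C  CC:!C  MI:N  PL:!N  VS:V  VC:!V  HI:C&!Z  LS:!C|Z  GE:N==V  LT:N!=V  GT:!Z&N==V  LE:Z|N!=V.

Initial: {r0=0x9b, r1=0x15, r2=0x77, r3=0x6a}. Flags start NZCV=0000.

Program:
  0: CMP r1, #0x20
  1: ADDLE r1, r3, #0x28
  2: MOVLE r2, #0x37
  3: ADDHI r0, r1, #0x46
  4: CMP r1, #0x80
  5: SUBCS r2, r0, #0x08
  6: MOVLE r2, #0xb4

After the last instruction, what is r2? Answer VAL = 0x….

0: ✓ CMP  NZCV=1000
1: ✓ ADDLE  r1←0x92
2: ✓ MOVLE  r2←0x37
3: · ADDHI
4: ✓ CMP  NZCV=0010
5: ✓ SUBCS  r2←0x93
6: · MOVLE

VAL = 0x93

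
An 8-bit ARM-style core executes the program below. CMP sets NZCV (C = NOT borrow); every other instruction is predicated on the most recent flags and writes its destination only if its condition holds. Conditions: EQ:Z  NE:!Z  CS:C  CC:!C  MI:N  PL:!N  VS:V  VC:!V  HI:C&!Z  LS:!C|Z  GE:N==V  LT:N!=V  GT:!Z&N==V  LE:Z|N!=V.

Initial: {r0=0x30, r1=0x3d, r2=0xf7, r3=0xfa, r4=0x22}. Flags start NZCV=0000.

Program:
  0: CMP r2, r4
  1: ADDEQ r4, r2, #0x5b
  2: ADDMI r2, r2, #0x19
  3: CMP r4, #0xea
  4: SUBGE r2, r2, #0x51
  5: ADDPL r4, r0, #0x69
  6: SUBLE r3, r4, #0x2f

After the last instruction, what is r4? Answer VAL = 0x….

[0] flags=1010 → (cmp)
[1] flags=1010 EQ?F → skip
[2] flags=1010 MI?T → r2=0x10
[3] flags=0000 → (cmp)
[4] flags=0000 GE?T → r2=0xbf
[5] flags=0000 PL?T → r4=0x99
[6] flags=0000 LE?F → skip

VAL = 0x99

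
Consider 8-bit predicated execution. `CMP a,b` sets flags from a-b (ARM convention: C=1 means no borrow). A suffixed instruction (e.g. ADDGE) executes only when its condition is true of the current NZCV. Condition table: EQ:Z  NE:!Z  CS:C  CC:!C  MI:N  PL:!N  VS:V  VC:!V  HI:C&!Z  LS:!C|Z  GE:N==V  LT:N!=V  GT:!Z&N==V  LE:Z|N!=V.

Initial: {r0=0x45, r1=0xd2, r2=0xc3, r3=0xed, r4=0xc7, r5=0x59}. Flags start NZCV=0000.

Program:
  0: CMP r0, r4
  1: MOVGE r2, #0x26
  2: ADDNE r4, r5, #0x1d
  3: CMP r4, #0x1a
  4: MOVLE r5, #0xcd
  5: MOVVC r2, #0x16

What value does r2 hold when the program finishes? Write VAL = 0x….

[0] flags=0000 → (cmp)
[1] flags=0000 GE?T → r2=0x26
[2] flags=0000 NE?T → r4=0x76
[3] flags=0010 → (cmp)
[4] flags=0010 LE?F → skip
[5] flags=0010 VC?T → r2=0x16

VAL = 0x16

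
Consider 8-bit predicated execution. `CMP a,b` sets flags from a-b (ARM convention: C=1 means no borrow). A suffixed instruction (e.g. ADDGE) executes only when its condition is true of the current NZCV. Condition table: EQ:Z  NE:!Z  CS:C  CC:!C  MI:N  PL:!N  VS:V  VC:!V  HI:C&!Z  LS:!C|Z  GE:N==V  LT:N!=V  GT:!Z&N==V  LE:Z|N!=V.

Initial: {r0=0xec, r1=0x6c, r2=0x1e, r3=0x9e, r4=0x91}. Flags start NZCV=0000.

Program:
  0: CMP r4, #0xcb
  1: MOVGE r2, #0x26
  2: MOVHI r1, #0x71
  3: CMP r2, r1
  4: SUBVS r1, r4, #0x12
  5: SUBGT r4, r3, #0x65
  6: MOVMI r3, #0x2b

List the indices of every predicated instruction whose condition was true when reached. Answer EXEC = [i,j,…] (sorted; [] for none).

0: ✓ CMP  NZCV=1000
1: · MOVGE
2: · MOVHI
3: ✓ CMP  NZCV=1000
4: · SUBVS
5: · SUBGT
6: ✓ MOVMI  r3←0x2b

EXEC = [6]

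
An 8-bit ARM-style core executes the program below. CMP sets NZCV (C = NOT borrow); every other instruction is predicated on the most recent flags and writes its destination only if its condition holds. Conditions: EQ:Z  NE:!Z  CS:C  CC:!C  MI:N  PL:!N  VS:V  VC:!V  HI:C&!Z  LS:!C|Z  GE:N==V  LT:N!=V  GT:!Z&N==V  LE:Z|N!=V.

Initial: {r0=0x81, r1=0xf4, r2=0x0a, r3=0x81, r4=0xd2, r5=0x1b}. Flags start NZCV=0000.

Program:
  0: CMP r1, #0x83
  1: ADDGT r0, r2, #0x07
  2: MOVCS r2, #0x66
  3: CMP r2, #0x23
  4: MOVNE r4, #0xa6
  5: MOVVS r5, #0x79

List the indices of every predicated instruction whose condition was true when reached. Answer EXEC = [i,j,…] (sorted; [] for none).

EXEC = [1,2,4]

[0] flags=0010 → (cmp)
[1] flags=0010 GT?T → r0=0x11
[2] flags=0010 CS?T → r2=0x66
[3] flags=0010 → (cmp)
[4] flags=0010 NE?T → r4=0xa6
[5] flags=0010 VS?F → skip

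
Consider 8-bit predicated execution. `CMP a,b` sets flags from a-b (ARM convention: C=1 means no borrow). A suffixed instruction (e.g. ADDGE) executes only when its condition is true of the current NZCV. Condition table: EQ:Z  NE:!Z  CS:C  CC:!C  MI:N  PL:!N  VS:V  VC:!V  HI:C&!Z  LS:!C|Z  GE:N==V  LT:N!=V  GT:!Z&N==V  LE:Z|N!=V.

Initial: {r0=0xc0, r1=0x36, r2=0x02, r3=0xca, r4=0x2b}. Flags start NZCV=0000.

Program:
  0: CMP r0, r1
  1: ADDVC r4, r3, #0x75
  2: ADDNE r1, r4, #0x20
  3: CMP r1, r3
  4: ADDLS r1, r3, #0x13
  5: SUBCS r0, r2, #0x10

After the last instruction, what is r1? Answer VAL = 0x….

0: ✓ CMP  NZCV=1010
1: ✓ ADDVC  r4←0x3f
2: ✓ ADDNE  r1←0x5f
3: ✓ CMP  NZCV=1001
4: ✓ ADDLS  r1←0xdd
5: · SUBCS

VAL = 0xdd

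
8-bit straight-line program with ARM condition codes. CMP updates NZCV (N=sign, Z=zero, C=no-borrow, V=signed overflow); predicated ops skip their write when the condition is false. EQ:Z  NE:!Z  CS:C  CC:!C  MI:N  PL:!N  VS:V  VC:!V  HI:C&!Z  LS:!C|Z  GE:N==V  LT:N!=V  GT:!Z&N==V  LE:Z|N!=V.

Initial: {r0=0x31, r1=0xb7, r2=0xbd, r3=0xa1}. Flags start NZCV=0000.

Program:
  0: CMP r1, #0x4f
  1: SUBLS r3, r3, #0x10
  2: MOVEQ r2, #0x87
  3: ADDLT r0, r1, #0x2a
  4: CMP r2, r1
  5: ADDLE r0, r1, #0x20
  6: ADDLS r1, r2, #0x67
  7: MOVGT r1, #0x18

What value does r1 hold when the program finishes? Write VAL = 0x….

VAL = 0x18

0: ✓ CMP  NZCV=0011
1: · SUBLS
2: · MOVEQ
3: ✓ ADDLT  r0←0xe1
4: ✓ CMP  NZCV=0010
5: · ADDLE
6: · ADDLS
7: ✓ MOVGT  r1←0x18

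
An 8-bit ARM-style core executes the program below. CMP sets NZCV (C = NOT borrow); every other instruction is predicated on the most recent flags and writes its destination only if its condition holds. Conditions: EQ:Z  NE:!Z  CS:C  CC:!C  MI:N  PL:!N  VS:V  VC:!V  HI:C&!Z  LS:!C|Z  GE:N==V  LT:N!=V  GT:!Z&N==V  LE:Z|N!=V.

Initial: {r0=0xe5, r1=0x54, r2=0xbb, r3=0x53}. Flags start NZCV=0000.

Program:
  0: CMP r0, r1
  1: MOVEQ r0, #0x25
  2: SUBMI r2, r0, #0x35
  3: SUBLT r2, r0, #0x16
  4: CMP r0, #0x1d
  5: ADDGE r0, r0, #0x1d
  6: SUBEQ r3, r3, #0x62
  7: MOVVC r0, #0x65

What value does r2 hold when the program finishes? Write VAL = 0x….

VAL = 0xcf

[0] flags=1010 → (cmp)
[1] flags=1010 EQ?F → skip
[2] flags=1010 MI?T → r2=0xb0
[3] flags=1010 LT?T → r2=0xcf
[4] flags=1010 → (cmp)
[5] flags=1010 GE?F → skip
[6] flags=1010 EQ?F → skip
[7] flags=1010 VC?T → r0=0x65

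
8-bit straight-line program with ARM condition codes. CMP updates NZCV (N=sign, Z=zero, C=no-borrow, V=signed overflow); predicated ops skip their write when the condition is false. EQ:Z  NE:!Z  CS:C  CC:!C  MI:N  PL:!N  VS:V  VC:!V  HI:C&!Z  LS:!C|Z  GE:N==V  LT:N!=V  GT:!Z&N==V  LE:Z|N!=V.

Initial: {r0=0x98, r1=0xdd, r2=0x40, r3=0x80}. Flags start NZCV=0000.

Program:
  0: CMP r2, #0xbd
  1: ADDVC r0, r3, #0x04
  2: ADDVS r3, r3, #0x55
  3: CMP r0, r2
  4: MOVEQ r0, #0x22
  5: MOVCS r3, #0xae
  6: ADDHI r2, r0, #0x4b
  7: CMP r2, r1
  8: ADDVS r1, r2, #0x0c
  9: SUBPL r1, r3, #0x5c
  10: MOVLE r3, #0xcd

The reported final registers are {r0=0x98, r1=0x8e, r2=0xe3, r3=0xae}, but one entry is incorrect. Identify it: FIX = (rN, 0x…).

FIX = (r1, 0x52)

0: ✓ CMP  NZCV=1001
1: · ADDVC
2: ✓ ADDVS  r3←0xd5
3: ✓ CMP  NZCV=0011
4: · MOVEQ
5: ✓ MOVCS  r3←0xae
6: ✓ ADDHI  r2←0xe3
7: ✓ CMP  NZCV=0010
8: · ADDVS
9: ✓ SUBPL  r1←0x52
10: · MOVLE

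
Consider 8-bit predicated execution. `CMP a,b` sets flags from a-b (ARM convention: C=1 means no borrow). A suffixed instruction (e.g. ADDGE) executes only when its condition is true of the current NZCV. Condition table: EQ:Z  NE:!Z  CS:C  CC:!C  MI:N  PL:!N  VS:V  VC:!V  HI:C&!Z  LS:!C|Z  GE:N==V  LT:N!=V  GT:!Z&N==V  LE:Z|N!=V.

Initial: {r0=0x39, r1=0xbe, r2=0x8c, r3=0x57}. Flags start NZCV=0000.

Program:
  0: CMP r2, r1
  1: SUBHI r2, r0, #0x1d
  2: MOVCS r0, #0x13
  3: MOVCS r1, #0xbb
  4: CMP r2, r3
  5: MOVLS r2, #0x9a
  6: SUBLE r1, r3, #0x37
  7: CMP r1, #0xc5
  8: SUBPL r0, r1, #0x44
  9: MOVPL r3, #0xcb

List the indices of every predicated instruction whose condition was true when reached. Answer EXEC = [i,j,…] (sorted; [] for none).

EXEC = [6,8,9]

0: ✓ CMP  NZCV=1000
1: · SUBHI
2: · MOVCS
3: · MOVCS
4: ✓ CMP  NZCV=0011
5: · MOVLS
6: ✓ SUBLE  r1←0x20
7: ✓ CMP  NZCV=0000
8: ✓ SUBPL  r0←0xdc
9: ✓ MOVPL  r3←0xcb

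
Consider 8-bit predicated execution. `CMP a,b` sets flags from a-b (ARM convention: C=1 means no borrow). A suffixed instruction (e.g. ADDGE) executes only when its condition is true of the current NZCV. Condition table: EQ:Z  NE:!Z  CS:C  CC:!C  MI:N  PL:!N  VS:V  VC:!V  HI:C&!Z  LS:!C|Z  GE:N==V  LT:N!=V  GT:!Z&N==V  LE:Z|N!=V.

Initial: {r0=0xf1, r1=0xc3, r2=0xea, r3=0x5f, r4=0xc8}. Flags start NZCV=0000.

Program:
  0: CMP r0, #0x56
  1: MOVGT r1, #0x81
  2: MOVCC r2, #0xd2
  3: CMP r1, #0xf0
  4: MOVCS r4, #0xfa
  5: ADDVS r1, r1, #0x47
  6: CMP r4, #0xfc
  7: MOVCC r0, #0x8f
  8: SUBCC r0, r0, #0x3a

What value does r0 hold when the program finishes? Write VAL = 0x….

[0] flags=1010 → (cmp)
[1] flags=1010 GT?F → skip
[2] flags=1010 CC?F → skip
[3] flags=1000 → (cmp)
[4] flags=1000 CS?F → skip
[5] flags=1000 VS?F → skip
[6] flags=1000 → (cmp)
[7] flags=1000 CC?T → r0=0x8f
[8] flags=1000 CC?T → r0=0x55

VAL = 0x55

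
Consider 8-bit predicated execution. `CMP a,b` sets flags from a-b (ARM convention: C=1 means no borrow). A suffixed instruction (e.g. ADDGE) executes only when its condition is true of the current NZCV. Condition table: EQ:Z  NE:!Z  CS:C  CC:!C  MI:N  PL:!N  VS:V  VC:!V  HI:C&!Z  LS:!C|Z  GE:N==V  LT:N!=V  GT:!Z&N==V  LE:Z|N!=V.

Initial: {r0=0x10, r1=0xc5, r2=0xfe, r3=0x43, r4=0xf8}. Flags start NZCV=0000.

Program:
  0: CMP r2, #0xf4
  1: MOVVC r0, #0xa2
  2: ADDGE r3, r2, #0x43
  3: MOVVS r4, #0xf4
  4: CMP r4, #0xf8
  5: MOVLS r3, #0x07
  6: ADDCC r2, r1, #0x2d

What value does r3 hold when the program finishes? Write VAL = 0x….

VAL = 0x07

[0] flags=0010 → (cmp)
[1] flags=0010 VC?T → r0=0xa2
[2] flags=0010 GE?T → r3=0x41
[3] flags=0010 VS?F → skip
[4] flags=0110 → (cmp)
[5] flags=0110 LS?T → r3=0x07
[6] flags=0110 CC?F → skip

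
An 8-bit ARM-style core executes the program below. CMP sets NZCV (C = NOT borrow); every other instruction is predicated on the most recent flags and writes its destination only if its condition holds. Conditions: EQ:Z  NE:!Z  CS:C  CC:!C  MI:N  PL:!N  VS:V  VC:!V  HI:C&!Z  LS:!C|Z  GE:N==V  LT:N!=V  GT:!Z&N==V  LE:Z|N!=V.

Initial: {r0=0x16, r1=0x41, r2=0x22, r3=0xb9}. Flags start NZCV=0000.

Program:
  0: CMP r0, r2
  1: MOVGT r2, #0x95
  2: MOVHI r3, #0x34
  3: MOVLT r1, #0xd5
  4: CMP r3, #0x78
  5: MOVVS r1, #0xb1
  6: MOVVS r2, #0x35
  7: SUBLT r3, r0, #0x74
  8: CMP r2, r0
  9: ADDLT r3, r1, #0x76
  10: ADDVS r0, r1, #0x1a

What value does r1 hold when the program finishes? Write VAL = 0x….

VAL = 0xb1

0: ✓ CMP  NZCV=1000
1: · MOVGT
2: · MOVHI
3: ✓ MOVLT  r1←0xd5
4: ✓ CMP  NZCV=0011
5: ✓ MOVVS  r1←0xb1
6: ✓ MOVVS  r2←0x35
7: ✓ SUBLT  r3←0xa2
8: ✓ CMP  NZCV=0010
9: · ADDLT
10: · ADDVS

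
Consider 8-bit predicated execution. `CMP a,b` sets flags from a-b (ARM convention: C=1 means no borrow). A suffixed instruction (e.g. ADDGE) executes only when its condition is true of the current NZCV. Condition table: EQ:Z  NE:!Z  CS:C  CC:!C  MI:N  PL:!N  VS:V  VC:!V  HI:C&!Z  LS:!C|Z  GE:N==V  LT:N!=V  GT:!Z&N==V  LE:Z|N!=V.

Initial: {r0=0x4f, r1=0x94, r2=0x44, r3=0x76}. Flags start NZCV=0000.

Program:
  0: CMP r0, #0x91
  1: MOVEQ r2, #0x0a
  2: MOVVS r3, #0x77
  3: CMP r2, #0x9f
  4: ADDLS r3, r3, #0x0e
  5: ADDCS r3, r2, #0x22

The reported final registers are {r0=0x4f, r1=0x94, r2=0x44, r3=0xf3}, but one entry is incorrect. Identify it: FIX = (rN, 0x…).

[0] flags=1001 → (cmp)
[1] flags=1001 EQ?F → skip
[2] flags=1001 VS?T → r3=0x77
[3] flags=1001 → (cmp)
[4] flags=1001 LS?T → r3=0x85
[5] flags=1001 CS?F → skip

FIX = (r3, 0x85)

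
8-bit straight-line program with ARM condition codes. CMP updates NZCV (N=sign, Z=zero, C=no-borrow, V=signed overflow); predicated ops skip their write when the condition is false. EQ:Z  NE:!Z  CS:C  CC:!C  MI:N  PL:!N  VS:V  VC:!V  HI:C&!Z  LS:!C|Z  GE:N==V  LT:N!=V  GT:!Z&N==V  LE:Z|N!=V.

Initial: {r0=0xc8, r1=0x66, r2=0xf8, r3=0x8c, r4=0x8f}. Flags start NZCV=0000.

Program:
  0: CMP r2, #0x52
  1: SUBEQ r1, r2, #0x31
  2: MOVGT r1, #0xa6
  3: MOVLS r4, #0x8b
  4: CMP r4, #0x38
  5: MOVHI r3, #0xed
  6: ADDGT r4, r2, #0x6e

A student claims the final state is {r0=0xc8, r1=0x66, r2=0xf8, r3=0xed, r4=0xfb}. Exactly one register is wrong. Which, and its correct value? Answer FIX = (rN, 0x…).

FIX = (r4, 0x8f)

[0] flags=1010 → (cmp)
[1] flags=1010 EQ?F → skip
[2] flags=1010 GT?F → skip
[3] flags=1010 LS?F → skip
[4] flags=0011 → (cmp)
[5] flags=0011 HI?T → r3=0xed
[6] flags=0011 GT?F → skip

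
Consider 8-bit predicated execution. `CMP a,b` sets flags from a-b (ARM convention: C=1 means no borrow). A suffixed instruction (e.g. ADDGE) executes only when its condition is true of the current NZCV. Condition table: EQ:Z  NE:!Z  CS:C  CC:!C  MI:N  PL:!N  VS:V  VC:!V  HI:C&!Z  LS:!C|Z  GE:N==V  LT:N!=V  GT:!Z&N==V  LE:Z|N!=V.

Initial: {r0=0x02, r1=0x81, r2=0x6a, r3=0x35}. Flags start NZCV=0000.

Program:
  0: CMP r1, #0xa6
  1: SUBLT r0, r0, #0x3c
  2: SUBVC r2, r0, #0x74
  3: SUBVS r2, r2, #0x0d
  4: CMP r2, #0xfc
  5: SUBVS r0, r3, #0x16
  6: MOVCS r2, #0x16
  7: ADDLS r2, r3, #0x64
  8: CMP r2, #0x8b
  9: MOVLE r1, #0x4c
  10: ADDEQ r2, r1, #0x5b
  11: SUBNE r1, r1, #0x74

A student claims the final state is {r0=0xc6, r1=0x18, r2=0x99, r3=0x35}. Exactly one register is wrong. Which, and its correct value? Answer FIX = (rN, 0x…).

0: ✓ CMP  NZCV=1000
1: ✓ SUBLT  r0←0xc6
2: ✓ SUBVC  r2←0x52
3: · SUBVS
4: ✓ CMP  NZCV=0000
5: · SUBVS
6: · MOVCS
7: ✓ ADDLS  r2←0x99
8: ✓ CMP  NZCV=0010
9: · MOVLE
10: · ADDEQ
11: ✓ SUBNE  r1←0x0d

FIX = (r1, 0x0d)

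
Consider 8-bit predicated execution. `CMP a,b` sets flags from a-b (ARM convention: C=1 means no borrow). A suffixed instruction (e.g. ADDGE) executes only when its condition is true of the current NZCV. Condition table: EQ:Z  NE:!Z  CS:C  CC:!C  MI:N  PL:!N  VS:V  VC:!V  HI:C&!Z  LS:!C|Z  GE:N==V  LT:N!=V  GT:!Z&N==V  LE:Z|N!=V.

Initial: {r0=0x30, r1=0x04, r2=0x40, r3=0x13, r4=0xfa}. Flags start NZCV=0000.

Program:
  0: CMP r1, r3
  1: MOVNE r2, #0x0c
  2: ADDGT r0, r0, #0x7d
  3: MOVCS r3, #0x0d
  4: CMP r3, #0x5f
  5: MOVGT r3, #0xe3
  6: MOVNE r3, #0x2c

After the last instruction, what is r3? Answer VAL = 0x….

[0] flags=1000 → (cmp)
[1] flags=1000 NE?T → r2=0x0c
[2] flags=1000 GT?F → skip
[3] flags=1000 CS?F → skip
[4] flags=1000 → (cmp)
[5] flags=1000 GT?F → skip
[6] flags=1000 NE?T → r3=0x2c

VAL = 0x2c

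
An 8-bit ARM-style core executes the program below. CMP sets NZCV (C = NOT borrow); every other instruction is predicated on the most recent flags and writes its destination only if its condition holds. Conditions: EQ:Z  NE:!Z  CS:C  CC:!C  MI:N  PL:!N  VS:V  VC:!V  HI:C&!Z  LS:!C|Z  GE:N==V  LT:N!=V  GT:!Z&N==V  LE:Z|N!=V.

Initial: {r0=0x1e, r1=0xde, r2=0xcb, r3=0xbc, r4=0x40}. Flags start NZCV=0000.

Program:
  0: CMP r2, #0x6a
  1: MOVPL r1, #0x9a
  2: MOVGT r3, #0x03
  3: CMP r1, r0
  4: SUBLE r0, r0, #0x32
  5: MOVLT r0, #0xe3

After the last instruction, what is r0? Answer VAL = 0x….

VAL = 0xe3

[0] flags=0011 → (cmp)
[1] flags=0011 PL?T → r1=0x9a
[2] flags=0011 GT?F → skip
[3] flags=0011 → (cmp)
[4] flags=0011 LE?T → r0=0xec
[5] flags=0011 LT?T → r0=0xe3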